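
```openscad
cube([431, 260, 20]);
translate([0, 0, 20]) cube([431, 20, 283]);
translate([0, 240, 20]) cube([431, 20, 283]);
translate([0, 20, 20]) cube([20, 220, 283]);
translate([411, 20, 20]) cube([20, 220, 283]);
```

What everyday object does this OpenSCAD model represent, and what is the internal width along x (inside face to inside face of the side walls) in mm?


An open box. The internal width is 391 mm.

A 431×260 base slab with four walls standing on it — an open box. The base is 431 mm wide and the walls are 20 mm thick, so the internal width is 431 − 2 × 20 = 391 mm.


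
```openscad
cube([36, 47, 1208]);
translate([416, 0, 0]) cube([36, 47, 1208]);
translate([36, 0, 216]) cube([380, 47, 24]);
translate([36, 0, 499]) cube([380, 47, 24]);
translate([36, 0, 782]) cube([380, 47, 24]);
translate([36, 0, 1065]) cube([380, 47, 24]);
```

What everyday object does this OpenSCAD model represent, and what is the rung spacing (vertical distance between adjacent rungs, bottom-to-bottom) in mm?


A ladder. The rung spacing is 283 mm.

Two tall 36×47 posts with 4 short bars between them — a ladder. Adjacent rungs sit at z = 216 and z = 499, so the spacing is 499 − 216 = 283 mm.


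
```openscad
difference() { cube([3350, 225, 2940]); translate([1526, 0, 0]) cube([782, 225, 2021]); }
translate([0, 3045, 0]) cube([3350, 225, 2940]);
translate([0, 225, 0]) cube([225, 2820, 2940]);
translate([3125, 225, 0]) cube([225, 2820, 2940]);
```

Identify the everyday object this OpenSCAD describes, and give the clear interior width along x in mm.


A single room. The interior width is 2900 mm.

Four walls enclosing a rectangle with a door in the front wall — a room. Outside width 3350 minus two 225 mm walls gives 2900 mm.


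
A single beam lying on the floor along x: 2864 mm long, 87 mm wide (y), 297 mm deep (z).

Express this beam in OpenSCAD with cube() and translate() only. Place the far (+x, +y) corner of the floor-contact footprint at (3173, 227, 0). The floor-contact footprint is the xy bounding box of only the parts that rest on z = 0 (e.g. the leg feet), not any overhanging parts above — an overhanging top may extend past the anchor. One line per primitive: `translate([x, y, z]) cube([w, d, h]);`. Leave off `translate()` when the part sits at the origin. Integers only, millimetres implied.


translate([309, 140, 0]) cube([2864, 87, 297]);


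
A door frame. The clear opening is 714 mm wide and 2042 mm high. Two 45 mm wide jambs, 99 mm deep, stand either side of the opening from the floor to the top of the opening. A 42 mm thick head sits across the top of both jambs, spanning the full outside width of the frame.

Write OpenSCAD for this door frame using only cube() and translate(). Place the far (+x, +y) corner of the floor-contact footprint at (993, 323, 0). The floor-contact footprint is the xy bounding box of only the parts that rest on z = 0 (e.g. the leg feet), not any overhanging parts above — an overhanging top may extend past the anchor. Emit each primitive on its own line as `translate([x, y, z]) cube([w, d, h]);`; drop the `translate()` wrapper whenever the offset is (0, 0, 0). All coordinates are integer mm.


translate([189, 224, 0]) cube([45, 99, 2042]);
translate([948, 224, 0]) cube([45, 99, 2042]);
translate([189, 224, 2042]) cube([804, 99, 42]);


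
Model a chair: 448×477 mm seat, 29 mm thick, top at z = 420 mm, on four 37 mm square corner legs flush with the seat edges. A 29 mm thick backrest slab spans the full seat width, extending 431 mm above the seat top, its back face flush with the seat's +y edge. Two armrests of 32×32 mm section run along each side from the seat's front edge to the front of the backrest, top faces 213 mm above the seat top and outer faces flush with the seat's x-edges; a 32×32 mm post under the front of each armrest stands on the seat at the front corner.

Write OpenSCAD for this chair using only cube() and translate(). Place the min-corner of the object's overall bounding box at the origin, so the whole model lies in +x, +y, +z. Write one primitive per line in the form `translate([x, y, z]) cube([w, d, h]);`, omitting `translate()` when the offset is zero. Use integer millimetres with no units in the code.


translate([0, 0, 391]) cube([448, 477, 29]);
cube([37, 37, 391]);
translate([411, 0, 0]) cube([37, 37, 391]);
translate([0, 440, 0]) cube([37, 37, 391]);
translate([411, 440, 0]) cube([37, 37, 391]);
translate([0, 448, 420]) cube([448, 29, 431]);
translate([0, 0, 601]) cube([32, 448, 32]);
translate([416, 0, 601]) cube([32, 448, 32]);
translate([0, 0, 420]) cube([32, 32, 181]);
translate([416, 0, 420]) cube([32, 32, 181]);


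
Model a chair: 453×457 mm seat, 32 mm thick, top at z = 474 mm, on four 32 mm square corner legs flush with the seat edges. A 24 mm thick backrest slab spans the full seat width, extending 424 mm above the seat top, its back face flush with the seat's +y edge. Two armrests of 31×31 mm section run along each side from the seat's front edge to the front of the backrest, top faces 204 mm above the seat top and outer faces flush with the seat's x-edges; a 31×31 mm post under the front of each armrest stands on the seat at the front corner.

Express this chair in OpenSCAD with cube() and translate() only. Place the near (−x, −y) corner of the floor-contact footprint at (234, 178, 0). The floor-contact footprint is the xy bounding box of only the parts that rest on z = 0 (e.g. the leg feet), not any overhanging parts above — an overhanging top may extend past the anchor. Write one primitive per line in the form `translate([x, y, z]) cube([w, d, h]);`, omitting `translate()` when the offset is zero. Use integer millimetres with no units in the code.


translate([234, 178, 442]) cube([453, 457, 32]);
translate([234, 178, 0]) cube([32, 32, 442]);
translate([655, 178, 0]) cube([32, 32, 442]);
translate([234, 603, 0]) cube([32, 32, 442]);
translate([655, 603, 0]) cube([32, 32, 442]);
translate([234, 611, 474]) cube([453, 24, 424]);
translate([234, 178, 647]) cube([31, 433, 31]);
translate([656, 178, 647]) cube([31, 433, 31]);
translate([234, 178, 474]) cube([31, 31, 173]);
translate([656, 178, 474]) cube([31, 31, 173]);


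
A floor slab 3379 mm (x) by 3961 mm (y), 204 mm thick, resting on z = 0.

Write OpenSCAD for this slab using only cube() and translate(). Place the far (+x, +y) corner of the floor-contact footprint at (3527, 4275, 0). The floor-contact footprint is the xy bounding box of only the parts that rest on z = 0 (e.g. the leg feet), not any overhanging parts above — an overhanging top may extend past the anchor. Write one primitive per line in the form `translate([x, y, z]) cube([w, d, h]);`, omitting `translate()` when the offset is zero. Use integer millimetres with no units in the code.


translate([148, 314, 0]) cube([3379, 3961, 204]);


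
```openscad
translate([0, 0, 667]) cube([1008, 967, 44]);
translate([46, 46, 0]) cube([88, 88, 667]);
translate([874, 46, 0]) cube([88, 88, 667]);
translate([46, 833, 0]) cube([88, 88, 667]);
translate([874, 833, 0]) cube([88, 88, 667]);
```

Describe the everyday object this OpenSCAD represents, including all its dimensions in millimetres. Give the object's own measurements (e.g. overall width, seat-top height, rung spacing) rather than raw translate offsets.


A table: top 1008 mm (x) × 967 mm (y), 44 mm thick, upper face at z = 711 mm, on four 88×88 mm square legs, each inset 46 mm from the nearest pair of top edges from z = 0 to the bottom of the top.


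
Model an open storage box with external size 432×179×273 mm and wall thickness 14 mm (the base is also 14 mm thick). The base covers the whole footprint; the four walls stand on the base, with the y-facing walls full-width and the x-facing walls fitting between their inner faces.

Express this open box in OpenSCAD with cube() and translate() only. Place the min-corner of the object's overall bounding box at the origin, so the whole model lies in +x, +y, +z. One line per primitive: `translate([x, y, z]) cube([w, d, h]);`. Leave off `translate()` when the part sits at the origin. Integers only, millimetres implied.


cube([432, 179, 14]);
translate([0, 0, 14]) cube([432, 14, 259]);
translate([0, 165, 14]) cube([432, 14, 259]);
translate([0, 14, 14]) cube([14, 151, 259]);
translate([418, 14, 14]) cube([14, 151, 259]);


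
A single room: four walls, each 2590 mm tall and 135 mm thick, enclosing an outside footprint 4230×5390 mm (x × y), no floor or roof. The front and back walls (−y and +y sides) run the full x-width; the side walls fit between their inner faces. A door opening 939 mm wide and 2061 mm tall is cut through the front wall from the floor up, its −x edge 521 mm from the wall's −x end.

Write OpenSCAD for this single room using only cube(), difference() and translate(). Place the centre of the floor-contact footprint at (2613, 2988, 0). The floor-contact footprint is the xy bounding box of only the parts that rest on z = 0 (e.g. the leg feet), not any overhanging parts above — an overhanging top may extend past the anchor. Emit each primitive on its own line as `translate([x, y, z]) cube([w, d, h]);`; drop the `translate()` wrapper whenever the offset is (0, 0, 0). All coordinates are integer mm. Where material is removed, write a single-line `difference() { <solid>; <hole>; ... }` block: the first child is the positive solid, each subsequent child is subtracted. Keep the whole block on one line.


difference() { translate([498, 293, 0]) cube([4230, 135, 2590]); translate([1019, 293, 0]) cube([939, 135, 2061]); }
translate([498, 5548, 0]) cube([4230, 135, 2590]);
translate([498, 428, 0]) cube([135, 5120, 2590]);
translate([4593, 428, 0]) cube([135, 5120, 2590]);


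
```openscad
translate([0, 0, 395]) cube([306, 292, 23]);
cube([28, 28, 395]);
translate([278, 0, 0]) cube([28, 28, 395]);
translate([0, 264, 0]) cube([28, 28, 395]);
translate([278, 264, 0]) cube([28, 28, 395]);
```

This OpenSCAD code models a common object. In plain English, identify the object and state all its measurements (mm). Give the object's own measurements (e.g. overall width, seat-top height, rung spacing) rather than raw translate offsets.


A four-legged stool. The seat is a 306×292×23 mm slab whose top surface is at z = 418 mm; four square legs, each 28×28 mm in cross-section, run from the floor (z = 0) to the underside of the seat, each flush with a corner of the seat.


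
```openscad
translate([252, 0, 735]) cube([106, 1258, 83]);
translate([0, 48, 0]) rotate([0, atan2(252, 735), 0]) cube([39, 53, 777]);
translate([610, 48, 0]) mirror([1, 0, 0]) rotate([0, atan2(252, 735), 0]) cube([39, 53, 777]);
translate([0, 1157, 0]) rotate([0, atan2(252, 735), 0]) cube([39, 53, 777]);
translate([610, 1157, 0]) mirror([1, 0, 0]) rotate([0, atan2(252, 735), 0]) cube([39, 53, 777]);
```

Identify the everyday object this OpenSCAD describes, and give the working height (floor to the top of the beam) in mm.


A sawhorse. The overall height is 818 mm.

A beam across two mirrored pairs of raked legs — a sawhorse. The beam's underside is at z = 735 (matching the legs' vertical rise in atan2(252, 735)) and the beam is 83 mm tall, so its top is at 735 + 83 = 818 mm. The raked legs top out at the beam's underside, so that is the highest point.


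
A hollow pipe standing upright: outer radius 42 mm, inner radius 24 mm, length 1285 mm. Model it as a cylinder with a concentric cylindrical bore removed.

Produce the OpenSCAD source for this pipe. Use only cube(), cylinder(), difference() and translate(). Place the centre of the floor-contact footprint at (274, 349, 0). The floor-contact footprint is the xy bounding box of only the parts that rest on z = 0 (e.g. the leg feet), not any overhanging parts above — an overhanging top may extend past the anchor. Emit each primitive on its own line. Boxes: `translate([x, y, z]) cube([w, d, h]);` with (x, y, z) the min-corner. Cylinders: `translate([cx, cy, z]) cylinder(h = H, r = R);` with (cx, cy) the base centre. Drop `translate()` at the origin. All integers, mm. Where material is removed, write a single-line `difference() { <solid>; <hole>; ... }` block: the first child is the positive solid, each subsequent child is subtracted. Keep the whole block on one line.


difference() { translate([274, 349, 0]) cylinder(h = 1285, r = 42); translate([274, 349, 0]) cylinder(h = 1285, r = 24); }


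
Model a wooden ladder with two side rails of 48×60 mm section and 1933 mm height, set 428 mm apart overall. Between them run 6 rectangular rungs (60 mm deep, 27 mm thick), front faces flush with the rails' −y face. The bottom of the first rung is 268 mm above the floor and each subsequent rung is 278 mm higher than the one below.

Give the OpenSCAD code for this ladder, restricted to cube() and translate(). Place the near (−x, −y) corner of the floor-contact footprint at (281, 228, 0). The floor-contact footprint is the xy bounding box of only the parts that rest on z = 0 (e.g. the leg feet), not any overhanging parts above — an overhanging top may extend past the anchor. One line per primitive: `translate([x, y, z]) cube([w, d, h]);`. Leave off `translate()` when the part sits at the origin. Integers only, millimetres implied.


translate([281, 228, 0]) cube([48, 60, 1933]);
translate([661, 228, 0]) cube([48, 60, 1933]);
translate([329, 228, 268]) cube([332, 60, 27]);
translate([329, 228, 546]) cube([332, 60, 27]);
translate([329, 228, 824]) cube([332, 60, 27]);
translate([329, 228, 1102]) cube([332, 60, 27]);
translate([329, 228, 1380]) cube([332, 60, 27]);
translate([329, 228, 1658]) cube([332, 60, 27]);


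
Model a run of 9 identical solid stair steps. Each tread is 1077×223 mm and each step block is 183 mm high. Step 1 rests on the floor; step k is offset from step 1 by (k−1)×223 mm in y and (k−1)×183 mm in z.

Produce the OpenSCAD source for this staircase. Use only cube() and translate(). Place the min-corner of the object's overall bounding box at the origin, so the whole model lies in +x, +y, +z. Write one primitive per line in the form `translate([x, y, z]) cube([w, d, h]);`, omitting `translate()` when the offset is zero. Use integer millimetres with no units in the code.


cube([1077, 223, 183]);
translate([0, 223, 183]) cube([1077, 223, 183]);
translate([0, 446, 366]) cube([1077, 223, 183]);
translate([0, 669, 549]) cube([1077, 223, 183]);
translate([0, 892, 732]) cube([1077, 223, 183]);
translate([0, 1115, 915]) cube([1077, 223, 183]);
translate([0, 1338, 1098]) cube([1077, 223, 183]);
translate([0, 1561, 1281]) cube([1077, 223, 183]);
translate([0, 1784, 1464]) cube([1077, 223, 183]);


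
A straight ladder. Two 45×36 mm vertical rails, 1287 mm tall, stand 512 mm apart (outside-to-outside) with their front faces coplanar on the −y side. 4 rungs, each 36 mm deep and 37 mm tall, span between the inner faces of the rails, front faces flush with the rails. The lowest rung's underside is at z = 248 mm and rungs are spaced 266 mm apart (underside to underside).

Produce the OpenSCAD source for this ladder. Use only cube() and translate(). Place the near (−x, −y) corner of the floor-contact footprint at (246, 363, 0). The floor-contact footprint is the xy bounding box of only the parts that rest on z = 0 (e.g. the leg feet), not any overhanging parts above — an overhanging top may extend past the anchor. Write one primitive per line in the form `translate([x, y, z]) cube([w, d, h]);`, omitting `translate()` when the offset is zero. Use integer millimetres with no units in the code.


translate([246, 363, 0]) cube([45, 36, 1287]);
translate([713, 363, 0]) cube([45, 36, 1287]);
translate([291, 363, 248]) cube([422, 36, 37]);
translate([291, 363, 514]) cube([422, 36, 37]);
translate([291, 363, 780]) cube([422, 36, 37]);
translate([291, 363, 1046]) cube([422, 36, 37]);


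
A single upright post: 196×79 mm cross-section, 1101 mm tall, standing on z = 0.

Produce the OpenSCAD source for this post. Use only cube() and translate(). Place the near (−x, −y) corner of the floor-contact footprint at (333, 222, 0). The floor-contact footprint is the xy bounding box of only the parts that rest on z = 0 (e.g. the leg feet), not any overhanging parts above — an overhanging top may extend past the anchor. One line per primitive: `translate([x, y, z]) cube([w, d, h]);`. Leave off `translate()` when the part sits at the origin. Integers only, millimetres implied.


translate([333, 222, 0]) cube([196, 79, 1101]);


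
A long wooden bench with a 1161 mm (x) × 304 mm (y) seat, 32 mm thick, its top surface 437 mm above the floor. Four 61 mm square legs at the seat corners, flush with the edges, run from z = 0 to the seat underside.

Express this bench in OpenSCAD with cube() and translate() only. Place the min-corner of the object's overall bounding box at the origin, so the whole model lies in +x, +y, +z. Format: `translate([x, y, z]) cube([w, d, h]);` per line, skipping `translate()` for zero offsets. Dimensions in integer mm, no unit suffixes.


translate([0, 0, 405]) cube([1161, 304, 32]);
cube([61, 61, 405]);
translate([0, 243, 0]) cube([61, 61, 405]);
translate([1100, 0, 0]) cube([61, 61, 405]);
translate([1100, 243, 0]) cube([61, 61, 405]);


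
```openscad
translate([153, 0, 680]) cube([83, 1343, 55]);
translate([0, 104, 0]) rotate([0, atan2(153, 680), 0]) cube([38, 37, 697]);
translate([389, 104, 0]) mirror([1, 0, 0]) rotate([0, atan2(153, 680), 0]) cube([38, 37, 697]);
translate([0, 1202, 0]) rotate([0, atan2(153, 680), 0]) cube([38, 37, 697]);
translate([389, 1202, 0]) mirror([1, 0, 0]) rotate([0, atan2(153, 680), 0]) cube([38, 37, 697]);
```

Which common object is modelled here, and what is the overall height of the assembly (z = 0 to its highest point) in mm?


A sawhorse. The overall height is 735 mm.

A beam across two mirrored pairs of raked legs — a sawhorse. The beam's underside is at z = 680 (matching the legs' vertical rise in atan2(153, 680)) and the beam is 55 mm tall, so its top is at 680 + 55 = 735 mm. The raked legs top out at the beam's underside, so that is the highest point.


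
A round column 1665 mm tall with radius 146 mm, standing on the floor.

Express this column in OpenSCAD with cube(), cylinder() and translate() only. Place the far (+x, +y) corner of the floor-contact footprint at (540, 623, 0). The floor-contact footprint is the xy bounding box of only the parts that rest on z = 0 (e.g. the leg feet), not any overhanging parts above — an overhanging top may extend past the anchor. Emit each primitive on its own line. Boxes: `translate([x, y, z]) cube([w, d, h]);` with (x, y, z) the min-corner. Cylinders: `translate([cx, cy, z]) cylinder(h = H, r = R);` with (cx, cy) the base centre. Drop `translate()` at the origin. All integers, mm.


translate([394, 477, 0]) cylinder(h = 1665, r = 146);


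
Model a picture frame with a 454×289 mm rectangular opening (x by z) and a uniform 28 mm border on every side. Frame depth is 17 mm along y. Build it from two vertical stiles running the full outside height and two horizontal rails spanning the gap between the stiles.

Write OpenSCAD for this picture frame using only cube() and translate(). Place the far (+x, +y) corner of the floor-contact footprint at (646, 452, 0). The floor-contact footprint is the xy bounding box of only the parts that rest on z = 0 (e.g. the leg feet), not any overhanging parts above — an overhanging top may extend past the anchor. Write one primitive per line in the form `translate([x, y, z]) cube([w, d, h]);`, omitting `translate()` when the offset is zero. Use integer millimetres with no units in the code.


translate([136, 435, 0]) cube([28, 17, 345]);
translate([618, 435, 0]) cube([28, 17, 345]);
translate([164, 435, 0]) cube([454, 17, 28]);
translate([164, 435, 317]) cube([454, 17, 28]);


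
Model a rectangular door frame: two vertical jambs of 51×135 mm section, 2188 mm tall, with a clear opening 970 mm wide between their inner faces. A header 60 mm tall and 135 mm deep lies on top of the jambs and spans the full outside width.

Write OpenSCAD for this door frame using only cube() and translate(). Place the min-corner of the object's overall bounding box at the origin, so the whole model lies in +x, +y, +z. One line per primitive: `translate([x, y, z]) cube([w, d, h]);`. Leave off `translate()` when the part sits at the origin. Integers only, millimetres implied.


cube([51, 135, 2188]);
translate([1021, 0, 0]) cube([51, 135, 2188]);
translate([0, 0, 2188]) cube([1072, 135, 60]);


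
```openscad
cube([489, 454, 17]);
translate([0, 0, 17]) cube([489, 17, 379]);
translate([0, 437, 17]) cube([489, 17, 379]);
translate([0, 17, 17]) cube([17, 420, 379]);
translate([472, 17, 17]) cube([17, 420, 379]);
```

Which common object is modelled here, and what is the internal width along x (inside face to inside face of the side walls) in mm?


An open box. The internal width is 455 mm.

A 489×454 base slab with four walls standing on it — an open box. The base is 489 mm wide and the walls are 17 mm thick, so the internal width is 489 − 2 × 17 = 455 mm.


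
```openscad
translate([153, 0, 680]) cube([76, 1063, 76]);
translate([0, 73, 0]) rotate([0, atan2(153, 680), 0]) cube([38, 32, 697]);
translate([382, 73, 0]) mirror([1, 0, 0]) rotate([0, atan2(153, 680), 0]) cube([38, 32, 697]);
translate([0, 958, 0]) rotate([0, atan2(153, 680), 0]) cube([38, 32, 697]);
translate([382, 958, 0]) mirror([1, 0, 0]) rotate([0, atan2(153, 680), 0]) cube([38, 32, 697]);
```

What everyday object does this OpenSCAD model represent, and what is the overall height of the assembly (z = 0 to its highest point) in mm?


A sawhorse. The overall height is 756 mm.

A beam across two mirrored pairs of raked legs — a sawhorse. The beam's underside is at z = 680 (matching the legs' vertical rise in atan2(153, 680)) and the beam is 76 mm tall, so its top is at 680 + 76 = 756 mm. The raked legs top out at the beam's underside, so that is the highest point.


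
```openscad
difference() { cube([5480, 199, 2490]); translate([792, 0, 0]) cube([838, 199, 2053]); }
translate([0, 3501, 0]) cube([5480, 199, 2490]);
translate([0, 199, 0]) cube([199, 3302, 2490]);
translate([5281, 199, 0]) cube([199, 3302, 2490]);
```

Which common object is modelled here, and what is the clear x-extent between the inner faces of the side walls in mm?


A single room. The interior width is 5082 mm.

Four walls enclosing a rectangle with a door in the front wall — a room. Outside width 5480 minus two 199 mm walls gives 5082 mm.


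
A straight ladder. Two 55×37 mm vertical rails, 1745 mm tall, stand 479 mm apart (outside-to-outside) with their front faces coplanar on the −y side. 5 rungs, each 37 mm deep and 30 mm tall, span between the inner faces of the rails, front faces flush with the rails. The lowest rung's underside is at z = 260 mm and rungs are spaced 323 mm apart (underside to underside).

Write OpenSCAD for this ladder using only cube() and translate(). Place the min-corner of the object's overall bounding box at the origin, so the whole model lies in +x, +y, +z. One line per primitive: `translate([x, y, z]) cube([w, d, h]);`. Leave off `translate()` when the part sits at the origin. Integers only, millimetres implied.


// rung span = 479 - 2*55 = 369
// rung[k] z = 260 + k*323
cube([55, 37, 1745]);
translate([424, 0, 0]) cube([55, 37, 1745]);
translate([55, 0, 260]) cube([369, 37, 30]);
translate([55, 0, 583]) cube([369, 37, 30]);
translate([55, 0, 906]) cube([369, 37, 30]);
translate([55, 0, 1229]) cube([369, 37, 30]);
translate([55, 0, 1552]) cube([369, 37, 30]);


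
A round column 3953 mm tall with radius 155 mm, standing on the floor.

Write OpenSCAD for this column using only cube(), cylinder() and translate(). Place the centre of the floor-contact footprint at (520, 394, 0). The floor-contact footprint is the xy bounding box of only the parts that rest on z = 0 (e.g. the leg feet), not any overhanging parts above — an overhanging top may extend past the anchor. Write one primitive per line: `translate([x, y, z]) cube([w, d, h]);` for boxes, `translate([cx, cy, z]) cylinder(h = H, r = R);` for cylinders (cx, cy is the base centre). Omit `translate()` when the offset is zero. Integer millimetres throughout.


translate([520, 394, 0]) cylinder(h = 3953, r = 155);


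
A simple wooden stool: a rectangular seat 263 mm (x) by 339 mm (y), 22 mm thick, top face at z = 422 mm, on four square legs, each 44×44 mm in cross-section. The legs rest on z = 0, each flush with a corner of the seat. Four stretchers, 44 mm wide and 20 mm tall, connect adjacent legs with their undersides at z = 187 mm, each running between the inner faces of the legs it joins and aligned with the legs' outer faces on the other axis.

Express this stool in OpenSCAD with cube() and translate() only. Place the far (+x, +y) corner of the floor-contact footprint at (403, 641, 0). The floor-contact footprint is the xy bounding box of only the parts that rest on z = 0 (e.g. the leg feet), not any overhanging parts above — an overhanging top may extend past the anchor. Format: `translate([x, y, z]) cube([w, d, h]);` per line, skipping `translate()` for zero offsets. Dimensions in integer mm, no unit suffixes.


// leg_h = 422 - 22 = 400
// stretcher span = 263 - 2*44 = 175
translate([140, 302, 400]) cube([263, 339, 22]);
translate([140, 302, 0]) cube([44, 44, 400]);
translate([359, 302, 0]) cube([44, 44, 400]);
translate([140, 597, 0]) cube([44, 44, 400]);
translate([359, 597, 0]) cube([44, 44, 400]);
translate([184, 302, 187]) cube([175, 44, 20]);
translate([184, 597, 187]) cube([175, 44, 20]);
translate([140, 346, 187]) cube([44, 251, 20]);
translate([359, 346, 187]) cube([44, 251, 20]);


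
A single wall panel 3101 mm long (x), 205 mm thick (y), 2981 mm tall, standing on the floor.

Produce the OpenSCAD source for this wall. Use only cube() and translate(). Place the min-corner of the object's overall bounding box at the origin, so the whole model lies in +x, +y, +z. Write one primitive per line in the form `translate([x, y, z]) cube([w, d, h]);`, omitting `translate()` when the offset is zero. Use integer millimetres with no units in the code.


cube([3101, 205, 2981]);


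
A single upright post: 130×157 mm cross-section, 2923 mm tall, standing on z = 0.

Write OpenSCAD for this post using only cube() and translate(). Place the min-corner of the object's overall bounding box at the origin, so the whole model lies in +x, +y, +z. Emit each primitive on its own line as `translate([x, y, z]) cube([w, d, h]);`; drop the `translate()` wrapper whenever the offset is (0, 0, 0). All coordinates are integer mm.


cube([130, 157, 2923]);


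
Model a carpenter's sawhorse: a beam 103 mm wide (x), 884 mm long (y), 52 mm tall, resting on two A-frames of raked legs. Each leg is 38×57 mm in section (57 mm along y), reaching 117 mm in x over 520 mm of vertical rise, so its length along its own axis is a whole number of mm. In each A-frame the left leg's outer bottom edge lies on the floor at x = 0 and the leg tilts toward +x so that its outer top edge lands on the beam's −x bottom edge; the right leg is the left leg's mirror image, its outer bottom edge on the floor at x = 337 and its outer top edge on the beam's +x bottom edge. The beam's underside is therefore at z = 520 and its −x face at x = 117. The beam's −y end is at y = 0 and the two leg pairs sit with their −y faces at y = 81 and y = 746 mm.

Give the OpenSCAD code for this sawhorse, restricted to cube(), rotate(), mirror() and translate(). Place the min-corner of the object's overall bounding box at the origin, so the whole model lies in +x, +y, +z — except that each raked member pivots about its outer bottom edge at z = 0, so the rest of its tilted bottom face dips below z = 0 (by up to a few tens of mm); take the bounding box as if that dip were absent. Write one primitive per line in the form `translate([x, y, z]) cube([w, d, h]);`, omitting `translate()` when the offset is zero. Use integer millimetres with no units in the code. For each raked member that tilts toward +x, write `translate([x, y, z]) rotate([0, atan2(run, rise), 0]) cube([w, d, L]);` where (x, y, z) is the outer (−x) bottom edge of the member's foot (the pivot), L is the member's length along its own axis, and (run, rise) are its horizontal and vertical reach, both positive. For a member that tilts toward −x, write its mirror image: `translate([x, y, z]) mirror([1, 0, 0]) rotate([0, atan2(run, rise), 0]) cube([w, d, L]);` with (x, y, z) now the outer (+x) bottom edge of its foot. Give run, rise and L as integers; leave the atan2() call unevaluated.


translate([117, 0, 520]) cube([103, 884, 52]);
translate([0, 81, 0]) rotate([0, atan2(117, 520), 0]) cube([38, 57, 533]);
translate([337, 81, 0]) mirror([1, 0, 0]) rotate([0, atan2(117, 520), 0]) cube([38, 57, 533]);
translate([0, 746, 0]) rotate([0, atan2(117, 520), 0]) cube([38, 57, 533]);
translate([337, 746, 0]) mirror([1, 0, 0]) rotate([0, atan2(117, 520), 0]) cube([38, 57, 533]);


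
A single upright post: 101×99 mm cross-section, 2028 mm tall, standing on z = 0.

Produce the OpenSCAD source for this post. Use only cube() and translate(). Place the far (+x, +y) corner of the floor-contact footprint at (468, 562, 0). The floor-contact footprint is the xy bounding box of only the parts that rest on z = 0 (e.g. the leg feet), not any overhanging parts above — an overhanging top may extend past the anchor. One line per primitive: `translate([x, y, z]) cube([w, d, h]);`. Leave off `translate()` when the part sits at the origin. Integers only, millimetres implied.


translate([367, 463, 0]) cube([101, 99, 2028]);


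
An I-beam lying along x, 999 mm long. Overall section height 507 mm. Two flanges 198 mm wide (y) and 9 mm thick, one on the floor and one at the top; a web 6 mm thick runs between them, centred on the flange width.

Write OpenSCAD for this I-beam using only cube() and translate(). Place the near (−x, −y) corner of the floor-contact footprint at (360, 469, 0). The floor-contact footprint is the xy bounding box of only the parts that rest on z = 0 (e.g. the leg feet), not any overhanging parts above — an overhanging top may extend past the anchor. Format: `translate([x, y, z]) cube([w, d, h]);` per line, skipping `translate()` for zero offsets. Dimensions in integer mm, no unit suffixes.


translate([360, 469, 0]) cube([999, 198, 9]);
translate([360, 565, 9]) cube([999, 6, 489]);
translate([360, 469, 498]) cube([999, 198, 9]);


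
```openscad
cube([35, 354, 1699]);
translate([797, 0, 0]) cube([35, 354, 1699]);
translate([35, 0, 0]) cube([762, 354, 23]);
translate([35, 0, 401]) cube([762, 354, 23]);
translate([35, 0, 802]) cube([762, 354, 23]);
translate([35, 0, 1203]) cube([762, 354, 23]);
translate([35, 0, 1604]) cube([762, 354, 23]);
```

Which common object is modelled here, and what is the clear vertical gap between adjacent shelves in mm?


A bookshelf. The clear shelf gap is 378 mm.

Two tall side panels with 5 horizontal boards between them — a bookshelf. The first two shelf undersides are at z = 0 and z = 401; with shelf thickness 23, the clear gap is 401 − 0 − 23 = 378 mm.


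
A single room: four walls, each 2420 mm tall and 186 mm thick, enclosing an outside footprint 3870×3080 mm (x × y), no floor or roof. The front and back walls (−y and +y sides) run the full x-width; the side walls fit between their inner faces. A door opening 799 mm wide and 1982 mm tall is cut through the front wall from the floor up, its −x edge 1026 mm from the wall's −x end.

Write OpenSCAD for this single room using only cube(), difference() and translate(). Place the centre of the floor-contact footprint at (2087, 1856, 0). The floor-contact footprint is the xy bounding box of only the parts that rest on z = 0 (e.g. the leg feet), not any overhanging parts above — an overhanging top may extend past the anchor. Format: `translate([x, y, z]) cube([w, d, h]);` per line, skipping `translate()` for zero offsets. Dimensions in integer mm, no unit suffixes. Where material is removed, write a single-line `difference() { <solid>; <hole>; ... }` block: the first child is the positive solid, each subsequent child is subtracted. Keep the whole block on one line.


difference() { translate([152, 316, 0]) cube([3870, 186, 2420]); translate([1178, 316, 0]) cube([799, 186, 1982]); }
translate([152, 3210, 0]) cube([3870, 186, 2420]);
translate([152, 502, 0]) cube([186, 2708, 2420]);
translate([3836, 502, 0]) cube([186, 2708, 2420]);


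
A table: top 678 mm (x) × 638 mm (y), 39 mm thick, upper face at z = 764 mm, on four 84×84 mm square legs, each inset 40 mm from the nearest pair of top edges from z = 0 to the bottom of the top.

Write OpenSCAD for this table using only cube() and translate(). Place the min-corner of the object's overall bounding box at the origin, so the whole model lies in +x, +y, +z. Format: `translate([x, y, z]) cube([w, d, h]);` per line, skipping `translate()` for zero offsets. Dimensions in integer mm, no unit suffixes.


translate([0, 0, 725]) cube([678, 638, 39]);
translate([40, 40, 0]) cube([84, 84, 725]);
translate([554, 40, 0]) cube([84, 84, 725]);
translate([40, 514, 0]) cube([84, 84, 725]);
translate([554, 514, 0]) cube([84, 84, 725]);


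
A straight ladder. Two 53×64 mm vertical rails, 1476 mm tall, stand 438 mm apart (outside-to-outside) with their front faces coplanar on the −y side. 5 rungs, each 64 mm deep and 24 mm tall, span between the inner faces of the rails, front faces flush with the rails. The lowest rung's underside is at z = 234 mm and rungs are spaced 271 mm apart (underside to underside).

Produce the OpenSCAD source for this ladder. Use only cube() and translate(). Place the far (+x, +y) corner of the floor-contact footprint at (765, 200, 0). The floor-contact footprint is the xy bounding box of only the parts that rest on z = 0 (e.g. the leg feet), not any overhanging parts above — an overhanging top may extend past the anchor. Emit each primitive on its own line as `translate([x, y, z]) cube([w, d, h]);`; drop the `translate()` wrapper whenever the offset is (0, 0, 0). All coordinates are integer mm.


translate([327, 136, 0]) cube([53, 64, 1476]);
translate([712, 136, 0]) cube([53, 64, 1476]);
translate([380, 136, 234]) cube([332, 64, 24]);
translate([380, 136, 505]) cube([332, 64, 24]);
translate([380, 136, 776]) cube([332, 64, 24]);
translate([380, 136, 1047]) cube([332, 64, 24]);
translate([380, 136, 1318]) cube([332, 64, 24]);


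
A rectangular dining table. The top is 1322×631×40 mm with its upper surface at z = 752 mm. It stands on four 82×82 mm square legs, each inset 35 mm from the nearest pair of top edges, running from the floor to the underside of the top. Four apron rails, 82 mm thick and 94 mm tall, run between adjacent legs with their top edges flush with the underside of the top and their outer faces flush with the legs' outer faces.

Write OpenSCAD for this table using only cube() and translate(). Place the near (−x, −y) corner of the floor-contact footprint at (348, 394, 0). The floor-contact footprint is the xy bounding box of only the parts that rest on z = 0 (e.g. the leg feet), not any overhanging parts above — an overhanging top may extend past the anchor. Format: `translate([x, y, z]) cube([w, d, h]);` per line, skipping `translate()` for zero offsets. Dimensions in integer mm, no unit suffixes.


translate([313, 359, 712]) cube([1322, 631, 40]);
translate([348, 394, 0]) cube([82, 82, 712]);
translate([1518, 394, 0]) cube([82, 82, 712]);
translate([348, 873, 0]) cube([82, 82, 712]);
translate([1518, 873, 0]) cube([82, 82, 712]);
translate([430, 394, 618]) cube([1088, 82, 94]);
translate([430, 873, 618]) cube([1088, 82, 94]);
translate([348, 476, 618]) cube([82, 397, 94]);
translate([1518, 476, 618]) cube([82, 397, 94]);


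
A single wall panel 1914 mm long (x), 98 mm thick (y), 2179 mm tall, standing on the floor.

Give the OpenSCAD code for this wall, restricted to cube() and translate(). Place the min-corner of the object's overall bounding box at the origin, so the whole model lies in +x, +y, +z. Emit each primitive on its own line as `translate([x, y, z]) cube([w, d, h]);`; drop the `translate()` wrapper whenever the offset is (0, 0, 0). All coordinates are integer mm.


cube([1914, 98, 2179]);


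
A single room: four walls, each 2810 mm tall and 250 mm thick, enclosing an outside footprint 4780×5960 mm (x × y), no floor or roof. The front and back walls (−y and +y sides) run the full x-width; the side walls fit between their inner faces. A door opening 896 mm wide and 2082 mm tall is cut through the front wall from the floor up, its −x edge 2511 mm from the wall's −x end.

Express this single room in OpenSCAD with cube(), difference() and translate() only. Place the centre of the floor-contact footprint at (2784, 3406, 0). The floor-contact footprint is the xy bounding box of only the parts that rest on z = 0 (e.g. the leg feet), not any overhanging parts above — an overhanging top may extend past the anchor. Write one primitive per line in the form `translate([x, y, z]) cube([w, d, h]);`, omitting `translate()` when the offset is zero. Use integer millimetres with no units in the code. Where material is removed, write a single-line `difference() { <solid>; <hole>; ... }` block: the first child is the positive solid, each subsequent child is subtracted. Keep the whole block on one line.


difference() { translate([394, 426, 0]) cube([4780, 250, 2810]); translate([2905, 426, 0]) cube([896, 250, 2082]); }
translate([394, 6136, 0]) cube([4780, 250, 2810]);
translate([394, 676, 0]) cube([250, 5460, 2810]);
translate([4924, 676, 0]) cube([250, 5460, 2810]);


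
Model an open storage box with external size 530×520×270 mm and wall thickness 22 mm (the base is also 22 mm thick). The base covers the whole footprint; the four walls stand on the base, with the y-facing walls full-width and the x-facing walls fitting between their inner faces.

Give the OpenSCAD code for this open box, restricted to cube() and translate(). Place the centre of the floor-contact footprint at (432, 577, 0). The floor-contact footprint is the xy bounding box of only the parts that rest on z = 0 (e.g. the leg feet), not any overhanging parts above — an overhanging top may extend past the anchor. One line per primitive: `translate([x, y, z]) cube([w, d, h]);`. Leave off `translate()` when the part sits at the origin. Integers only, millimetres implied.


translate([167, 317, 0]) cube([530, 520, 22]);
translate([167, 317, 22]) cube([530, 22, 248]);
translate([167, 815, 22]) cube([530, 22, 248]);
translate([167, 339, 22]) cube([22, 476, 248]);
translate([675, 339, 22]) cube([22, 476, 248]);


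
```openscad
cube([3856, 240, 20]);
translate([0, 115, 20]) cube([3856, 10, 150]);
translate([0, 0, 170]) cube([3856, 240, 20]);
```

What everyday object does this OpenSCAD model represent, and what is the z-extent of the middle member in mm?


An I-beam. The web height is 150 mm.

Two wide flanges with a thin centred web — an I-beam. Overall 190 mm minus two 20 mm flanges gives a web of 190 − 2·20 = 150 mm.


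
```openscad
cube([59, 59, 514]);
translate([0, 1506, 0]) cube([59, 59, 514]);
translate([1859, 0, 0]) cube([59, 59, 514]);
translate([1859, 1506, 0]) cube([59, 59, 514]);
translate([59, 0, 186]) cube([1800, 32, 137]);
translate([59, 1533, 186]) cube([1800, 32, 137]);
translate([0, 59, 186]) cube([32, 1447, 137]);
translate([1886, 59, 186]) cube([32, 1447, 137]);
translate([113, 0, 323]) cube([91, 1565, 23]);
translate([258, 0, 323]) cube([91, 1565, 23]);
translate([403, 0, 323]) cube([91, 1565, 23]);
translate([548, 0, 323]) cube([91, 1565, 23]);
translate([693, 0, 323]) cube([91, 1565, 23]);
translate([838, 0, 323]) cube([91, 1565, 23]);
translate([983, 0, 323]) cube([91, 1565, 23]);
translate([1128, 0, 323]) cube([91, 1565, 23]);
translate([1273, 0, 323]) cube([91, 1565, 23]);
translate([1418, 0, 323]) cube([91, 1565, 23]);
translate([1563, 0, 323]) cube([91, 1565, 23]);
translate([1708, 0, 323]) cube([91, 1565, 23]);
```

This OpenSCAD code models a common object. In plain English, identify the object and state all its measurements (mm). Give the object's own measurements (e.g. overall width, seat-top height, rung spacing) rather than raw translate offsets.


A bed frame 1918 mm long (x) by 1565 mm wide (y). Four 59×59 mm corner posts, 514 mm tall, at the corners of the footprint. Four rails of 32 mm thickness and 137 mm height run between adjacent posts with their undersides at z = 186 mm, their outer faces flush with the outside of the frame (the two x-running rails run between the posts' inner faces; the two y-running rails run between the posts' inner faces). 12 slats, each 91 mm wide (x) and 23 mm thick, lie across the top of the two x-running rails, running the full 1565 mm width of the frame in y; along x they sit between the end posts with a 54 mm gap after the −x posts and between neighbouring slats, leaving 60 mm before the +x posts.
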